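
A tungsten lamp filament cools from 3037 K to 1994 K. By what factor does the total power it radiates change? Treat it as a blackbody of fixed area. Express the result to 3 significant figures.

P ∝ T⁴, so P₂/P₁ = (T₂/T₁)⁴ = (1994/3037)⁴ = (0.656569)⁴ = 0.186.

P₂/P₁ ≈ 0.186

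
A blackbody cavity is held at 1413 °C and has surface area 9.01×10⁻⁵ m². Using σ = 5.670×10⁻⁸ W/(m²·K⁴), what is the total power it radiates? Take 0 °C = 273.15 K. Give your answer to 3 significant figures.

P ≈ 41.3 W

T = 1413 °C + 273.15 = 1686.15 K.
Area A = 9.01×10⁻⁵ m².
P = σAT⁴ = 5.670×10⁻⁸ × 9.01×10⁻⁵ × (1686.15)⁴ = 41.3 W.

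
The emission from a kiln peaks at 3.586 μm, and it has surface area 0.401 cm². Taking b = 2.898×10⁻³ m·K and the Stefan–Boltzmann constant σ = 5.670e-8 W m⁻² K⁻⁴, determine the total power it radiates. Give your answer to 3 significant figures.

Wien's law: T = b/λ_max = 2.898×10⁻³/3.586×10⁻⁶ = 808.143 K.
Area A = 0.401 cm² = 4.01×10⁻⁵ m².
Then P = σAT⁴ = 5.670×10⁻⁸×4.01×10⁻⁵×(808.143)⁴ = 0.970 W.

P ≈ 0.970 W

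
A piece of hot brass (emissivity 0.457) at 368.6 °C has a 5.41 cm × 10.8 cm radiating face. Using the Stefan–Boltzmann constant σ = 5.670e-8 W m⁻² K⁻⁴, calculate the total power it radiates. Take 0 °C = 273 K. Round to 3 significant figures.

T = 368.6 °C + 273 = 641.6 K.
Area A = 0.0541 × 0.108 = 5.8428×10⁻³ m².
P = εσAT⁴ = 0.457 × 5.670×10⁻⁸ × 5.8428×10⁻³ × (641.6)⁴ = 25.7 W.

P ≈ 25.7 W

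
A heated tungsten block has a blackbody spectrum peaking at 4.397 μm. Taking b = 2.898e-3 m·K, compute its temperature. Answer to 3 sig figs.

T ≈ 659 K

Wien's law gives T = b/λ_max = (2.898×10⁻³ m·K)/(4.397×10⁻⁶ m) = 659 K.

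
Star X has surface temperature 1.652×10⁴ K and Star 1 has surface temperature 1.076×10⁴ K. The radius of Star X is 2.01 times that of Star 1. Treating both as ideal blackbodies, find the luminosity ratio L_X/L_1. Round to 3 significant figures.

L ∝ R²T⁴, so L_X/L_1 = (R_X/R_1)²(T_X/T_1)⁴ = (2.01)² × (1.652×10⁴/1.076×10⁴)⁴ = 4.0401 × 5.55637 = 22.4.

L_X/L_1 ≈ 22.4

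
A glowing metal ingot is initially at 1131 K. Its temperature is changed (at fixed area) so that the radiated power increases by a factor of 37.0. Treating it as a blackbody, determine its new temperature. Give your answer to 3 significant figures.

T₂ ≈ 2.79×10³ K

P ∝ T⁴, so T₂/T₁ = (P₂/P₁)^(1/4) = (37.0)^(1/4) = 2.46633.
T₂ = 1131 × 2.46633 = 2.79×10³ K.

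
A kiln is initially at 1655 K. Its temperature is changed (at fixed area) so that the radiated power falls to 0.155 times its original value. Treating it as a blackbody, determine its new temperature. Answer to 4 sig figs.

T₂ ≈ 1038 K

P ∝ T⁴, so T₂/T₁ = (P₂/P₁)^(1/4) = (0.155)^(1/4) = 0.627455.
T₂ = 1655 × 0.627455 = 1038 K.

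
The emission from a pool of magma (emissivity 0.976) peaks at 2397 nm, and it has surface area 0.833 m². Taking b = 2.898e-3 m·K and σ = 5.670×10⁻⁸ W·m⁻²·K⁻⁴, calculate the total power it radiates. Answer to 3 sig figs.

Wien's law: T = b/λ_max = 2.898×10⁻³/2.397×10⁻⁶ = 1209.01 K.
Area A = 0.833 m².
Then P = εσAT⁴ = 0.976×5.670×10⁻⁸×0.833×(1209.01)⁴ = 9.85×10⁴ W.

P ≈ 9.85×10⁴ W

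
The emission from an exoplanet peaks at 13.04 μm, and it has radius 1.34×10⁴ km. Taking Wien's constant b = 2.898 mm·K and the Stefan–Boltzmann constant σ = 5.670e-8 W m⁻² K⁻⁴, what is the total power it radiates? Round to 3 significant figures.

Wien's law: T = b/λ_max = 2.898×10⁻³/1.304×10⁻⁵ = 222.239 K.
Surface area A = 4πR² = 4π(1.34×10⁷ m)² = 2.25642×10¹⁵ m².
Then P = σAT⁴ = 5.670×10⁻⁸×2.25642×10¹⁵×(222.239)⁴ = 3.12×10¹⁷ W.

P ≈ 3.12×10¹⁷ W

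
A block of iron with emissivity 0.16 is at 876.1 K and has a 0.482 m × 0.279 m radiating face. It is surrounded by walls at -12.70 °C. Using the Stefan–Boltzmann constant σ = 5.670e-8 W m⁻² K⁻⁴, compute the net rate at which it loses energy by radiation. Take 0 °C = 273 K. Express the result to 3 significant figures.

Net loss ≈ 713 W

Surroundings: T = -12.70 °C + 273 = 260.30 K.
Area A = 0.482 × 0.279 = 0.134478 m².
Net radiated power P_net = εσA(T⁴ − T₀⁴) = 0.16×5.670×10⁻⁸×0.134478×(876.1⁴ − 260.30⁴).
T⁴ − T₀⁴ = 5.89135×10¹¹ − 4.59089×10⁹ = 5.84544×10¹¹ K⁴, so P_net = 713 W.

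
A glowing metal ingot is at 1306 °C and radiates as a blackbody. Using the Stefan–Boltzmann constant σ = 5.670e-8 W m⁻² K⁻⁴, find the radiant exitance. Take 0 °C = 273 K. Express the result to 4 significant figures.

T = 1306 °C + 273 = 1579 K.
Stefan–Boltzmann: I = σT⁴ = 5.670×10⁻⁸ × (1579)⁴ = 3.525×10⁵ W/m².

I ≈ 3.525×10⁵ W/m²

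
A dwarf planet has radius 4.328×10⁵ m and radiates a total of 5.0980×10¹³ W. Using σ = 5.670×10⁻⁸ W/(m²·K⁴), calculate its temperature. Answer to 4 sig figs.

T ≈ 139.8 K

Surface area A = 4πR² = 4π(4.328×10⁵ m)² = 2.35388×10¹² m².
P = σAT⁴ ⇒ T = (P/(σA))^(1/4) = (5.0980×10¹³/(5.670×10⁻⁸×2.35388×10¹²))^(1/4) = 139.8 K.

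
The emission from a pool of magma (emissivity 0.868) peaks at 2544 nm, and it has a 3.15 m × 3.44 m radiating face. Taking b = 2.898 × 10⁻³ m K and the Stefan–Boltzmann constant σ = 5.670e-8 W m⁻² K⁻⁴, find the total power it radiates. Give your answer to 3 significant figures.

P ≈ 8.98×10⁵ W

Wien's law: T = b/λ_max = 2.898×10⁻³/2.544×10⁻⁶ = 1139.15 K.
Area A = 3.15 × 3.44 = 10.836 m².
Then P = εσAT⁴ = 0.868×5.670×10⁻⁸×10.836×(1139.15)⁴ = 8.98×10⁵ W.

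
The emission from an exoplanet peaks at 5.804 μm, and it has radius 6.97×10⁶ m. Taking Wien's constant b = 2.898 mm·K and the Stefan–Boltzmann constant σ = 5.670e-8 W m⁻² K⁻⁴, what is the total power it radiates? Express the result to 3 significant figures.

Wien's law: T = b/λ_max = 2.898×10⁻³/5.804×10⁻⁶ = 499.311 K.
Surface area A = 4πR² = 4π(6.97×10⁶ m)² = 6.10486×10¹⁴ m².
Then P = σAT⁴ = 5.670×10⁻⁸×6.10486×10¹⁴×(499.311)⁴ = 2.15×10¹⁸ W.

P ≈ 2.15×10¹⁸ W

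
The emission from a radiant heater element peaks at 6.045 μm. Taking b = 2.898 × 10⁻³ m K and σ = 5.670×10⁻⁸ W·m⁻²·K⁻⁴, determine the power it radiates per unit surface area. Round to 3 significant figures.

Wien's law: T = b/λ_max = 2.898×10⁻³/6.045×10⁻⁶ = 479.404 K.
Then I = σT⁴ = 5.670×10⁻⁸×(479.404)⁴ = 2.99×10³ W/m².

I ≈ 2.99×10³ W/m²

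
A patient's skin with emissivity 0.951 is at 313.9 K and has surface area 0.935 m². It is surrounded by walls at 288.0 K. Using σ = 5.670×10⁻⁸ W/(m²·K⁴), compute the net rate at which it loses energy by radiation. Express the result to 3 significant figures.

Area A = 0.935 m².
Net radiated power P_net = εσA(T⁴ − T₀⁴) = 0.951×5.670×10⁻⁸×0.935×(313.9⁴ − 288.0⁴).
T⁴ − T₀⁴ = 9.70879×10⁹ − 6.87971×10⁹ = 2.82908×10⁹ K⁴, so P_net = 143 W.

Net loss ≈ 143 W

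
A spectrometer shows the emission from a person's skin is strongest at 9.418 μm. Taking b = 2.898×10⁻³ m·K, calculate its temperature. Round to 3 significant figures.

Wien's law gives T = b/λ_max = (2.898×10⁻³ m·K)/(9.418×10⁻⁶ m) = 308 K.

T ≈ 308 K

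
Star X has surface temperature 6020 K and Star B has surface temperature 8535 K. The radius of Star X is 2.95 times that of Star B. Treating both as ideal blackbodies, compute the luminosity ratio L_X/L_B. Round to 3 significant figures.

L ∝ R²T⁴, so L_X/L_B = (R_X/R_B)²(T_X/T_B)⁴ = (2.95)² × (6020/8535)⁴ = 8.7025 × 0.247498 = 2.15.

L_X/L_B ≈ 2.15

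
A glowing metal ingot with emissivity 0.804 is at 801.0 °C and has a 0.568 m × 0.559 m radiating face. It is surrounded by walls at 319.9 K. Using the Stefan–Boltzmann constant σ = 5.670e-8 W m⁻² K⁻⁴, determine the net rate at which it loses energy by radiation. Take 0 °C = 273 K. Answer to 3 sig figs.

Net loss ≈ 1.91×10⁴ W

T = 801.0 °C + 273 = 1074.0 K.
Area A = 0.568 × 0.559 = 0.317512 m².
Net radiated power P_net = εσA(T⁴ − T₀⁴) = 0.804×5.670×10⁻⁸×0.317512×(1074.0⁴ − 319.9⁴).
T⁴ − T₀⁴ = 1.33051×10¹² − 1.04727×10¹⁰ = 1.32004×10¹² K⁴, so P_net = 1.91×10⁴ W.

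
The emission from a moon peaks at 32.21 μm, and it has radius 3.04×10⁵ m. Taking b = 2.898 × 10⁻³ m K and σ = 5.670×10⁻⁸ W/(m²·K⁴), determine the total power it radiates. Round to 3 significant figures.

Wien's law: T = b/λ_max = 2.898×10⁻³/3.221×10⁻⁵ = 89.9721 K.
Surface area A = 4πR² = 4π(3.04×10⁵ m)² = 1.16133×10¹² m².
Then P = σAT⁴ = 5.670×10⁻⁸×1.16133×10¹²×(89.9721)⁴ = 4.31×10¹² W.

P ≈ 4.31×10¹² W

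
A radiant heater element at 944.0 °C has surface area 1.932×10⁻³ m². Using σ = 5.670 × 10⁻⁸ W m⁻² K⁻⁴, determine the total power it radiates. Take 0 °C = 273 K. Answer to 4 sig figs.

P ≈ 240.3 W

T = 944.0 °C + 273 = 1217.0 K.
Area A = 1.932×10⁻³ m².
P = σAT⁴ = 5.670×10⁻⁸ × 1.932×10⁻³ × (1217.0)⁴ = 240.3 W.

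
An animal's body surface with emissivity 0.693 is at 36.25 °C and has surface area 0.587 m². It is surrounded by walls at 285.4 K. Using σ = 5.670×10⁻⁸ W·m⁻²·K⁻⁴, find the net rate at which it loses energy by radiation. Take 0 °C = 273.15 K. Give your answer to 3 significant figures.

T = 36.25 °C + 273.15 = 309.40 K.
Area A = 0.587 m².
Net radiated power P_net = εσA(T⁴ − T₀⁴) = 0.693×5.670×10⁻⁸×0.587×(309.40⁴ − 285.4⁴).
T⁴ − T₀⁴ = 9.16392×10⁹ − 6.63462×10⁹ = 2.52930×10⁹ K⁴, so P_net = 58.3 W.

Net loss ≈ 58.3 W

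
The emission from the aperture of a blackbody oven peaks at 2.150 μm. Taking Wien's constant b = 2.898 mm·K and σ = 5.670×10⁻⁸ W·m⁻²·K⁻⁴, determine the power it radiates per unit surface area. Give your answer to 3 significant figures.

I ≈ 1.87×10⁵ W/m²

Wien's law: T = b/λ_max = 2.898×10⁻³/2.150×10⁻⁶ = 1347.91 K.
Then I = σT⁴ = 5.670×10⁻⁸×(1347.91)⁴ = 1.87×10⁵ W/m².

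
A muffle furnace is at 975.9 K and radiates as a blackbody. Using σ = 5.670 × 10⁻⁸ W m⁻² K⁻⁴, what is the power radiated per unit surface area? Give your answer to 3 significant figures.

Stefan–Boltzmann: I = σT⁴ = 5.670×10⁻⁸ × (975.9)⁴ = 5.14×10⁴ W/m².

I ≈ 5.14×10⁴ W/m²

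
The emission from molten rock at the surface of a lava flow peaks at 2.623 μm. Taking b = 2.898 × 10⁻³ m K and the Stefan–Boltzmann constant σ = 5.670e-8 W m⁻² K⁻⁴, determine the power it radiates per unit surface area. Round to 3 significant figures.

I ≈ 8.45×10⁴ W/m²

Wien's law: T = b/λ_max = 2.898×10⁻³/2.623×10⁻⁶ = 1104.84 K.
Then I = σT⁴ = 5.670×10⁻⁸×(1104.84)⁴ = 8.45×10⁴ W/m².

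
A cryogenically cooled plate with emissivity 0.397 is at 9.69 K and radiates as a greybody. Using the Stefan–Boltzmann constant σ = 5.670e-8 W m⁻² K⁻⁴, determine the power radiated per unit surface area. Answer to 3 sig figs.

I ≈ 1.98×10⁻⁴ W/m²

Stefan–Boltzmann: I = εσT⁴ = 0.397 × 5.670×10⁻⁸ × (9.69)⁴ = 1.98×10⁻⁴ W/m².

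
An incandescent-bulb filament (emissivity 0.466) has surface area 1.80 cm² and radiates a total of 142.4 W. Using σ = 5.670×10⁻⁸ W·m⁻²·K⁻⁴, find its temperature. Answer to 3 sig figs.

Area A = 1.80 cm² = 1.80×10⁻⁴ m².
P = εσAT⁴ ⇒ T = (P/(εσA))^(1/4) = (142.4/(0.466×5.670×10⁻⁸×1.80×10⁻⁴))^(1/4) = 2.34×10³ K.

T ≈ 2.34×10³ K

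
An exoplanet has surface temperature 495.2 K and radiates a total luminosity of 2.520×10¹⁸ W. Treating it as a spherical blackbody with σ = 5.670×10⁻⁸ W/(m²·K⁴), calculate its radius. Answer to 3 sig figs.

R ≈ 7.67×10⁶ m

L = 4πR²σT⁴ ⇒ R = √(L/(4πσT⁴)).
σT⁴ = 3409.62 W/m², so R = √(2.520×10¹⁸/(4π×3409.62)) = 7.67×10⁶ m.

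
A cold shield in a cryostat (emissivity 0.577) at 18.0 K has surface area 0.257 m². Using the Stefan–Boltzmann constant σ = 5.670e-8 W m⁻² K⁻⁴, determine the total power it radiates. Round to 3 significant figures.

Area A = 0.257 m².
P = εσAT⁴ = 0.577 × 5.670×10⁻⁸ × 0.257 × (18.0)⁴ = 8.83×10⁻⁴ W.

P ≈ 8.83×10⁻⁴ W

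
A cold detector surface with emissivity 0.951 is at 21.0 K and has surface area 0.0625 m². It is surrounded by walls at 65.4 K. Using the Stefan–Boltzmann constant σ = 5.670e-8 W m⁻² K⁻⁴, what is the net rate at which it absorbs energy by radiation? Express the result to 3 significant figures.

Area A = 0.0625 m².
Net radiated power P_net = εσA(T⁴ − T₀⁴) = 0.951×5.670×10⁻⁸×0.0625×(21.0⁴ − 65.4⁴).
T⁴ − T₀⁴ = 1.94481×10⁵ − 1.82941×10⁷ = -1.80996×10⁷ K⁴, so P_net = -0.0610 W — negative, meaning a net gain of 0.0610 W.

Net gain ≈ 0.0610 W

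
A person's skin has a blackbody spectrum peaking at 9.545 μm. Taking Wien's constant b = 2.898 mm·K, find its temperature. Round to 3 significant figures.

Wien's law gives T = b/λ_max = (2.898×10⁻³ m·K)/(9.545×10⁻⁶ m) = 304 K.

T ≈ 304 K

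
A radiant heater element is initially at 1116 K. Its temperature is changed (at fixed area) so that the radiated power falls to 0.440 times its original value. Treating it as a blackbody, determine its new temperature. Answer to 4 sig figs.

T₂ ≈ 908.9 K

P ∝ T⁴, so T₂/T₁ = (P₂/P₁)^(1/4) = (0.440)^(1/4) = 0.814448.
T₂ = 1116 × 0.814448 = 908.9 K.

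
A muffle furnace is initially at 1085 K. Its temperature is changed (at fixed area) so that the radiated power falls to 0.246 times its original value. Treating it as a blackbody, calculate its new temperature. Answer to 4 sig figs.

T₂ ≈ 764.1 K

P ∝ T⁴, so T₂/T₁ = (P₂/P₁)^(1/4) = (0.246)^(1/4) = 0.704261.
T₂ = 1085 × 0.704261 = 764.1 K.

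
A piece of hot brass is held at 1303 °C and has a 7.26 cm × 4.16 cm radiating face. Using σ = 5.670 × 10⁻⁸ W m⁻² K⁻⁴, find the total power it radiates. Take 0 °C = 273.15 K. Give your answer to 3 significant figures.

T = 1303 °C + 273.15 = 1576.15 K.
Area A = 0.0726 × 0.0416 = 3.02016×10⁻³ m².
P = σAT⁴ = 5.670×10⁻⁸ × 3.02016×10⁻³ × (1576.15)⁴ = 1.06×10³ W.

P ≈ 1.06×10³ W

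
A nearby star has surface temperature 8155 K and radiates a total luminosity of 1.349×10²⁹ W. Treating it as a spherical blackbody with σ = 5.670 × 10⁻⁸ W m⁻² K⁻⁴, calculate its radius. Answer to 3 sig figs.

L = 4πR²σT⁴ ⇒ R = √(L/(4πσT⁴)).
σT⁴ = 2.50772×10⁸ W/m², so R = √(1.349×10²⁹/(4π×2.50772×10⁸)) = 6.54×10⁹ m.

R ≈ 6.54×10⁹ m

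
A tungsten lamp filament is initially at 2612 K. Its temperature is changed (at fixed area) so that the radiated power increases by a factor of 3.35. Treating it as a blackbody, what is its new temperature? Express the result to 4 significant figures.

P ∝ T⁴, so T₂/T₁ = (P₂/P₁)^(1/4) = (3.35)^(1/4) = 1.35289.
T₂ = 2612 × 1.35289 = 3534 K.

T₂ ≈ 3534 K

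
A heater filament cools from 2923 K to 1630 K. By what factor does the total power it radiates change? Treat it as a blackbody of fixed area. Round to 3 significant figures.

P₂/P₁ ≈ 0.0967

P ∝ T⁴, so P₂/P₁ = (T₂/T₁)⁴ = (1630/2923)⁴ = (0.557646)⁴ = 0.0967.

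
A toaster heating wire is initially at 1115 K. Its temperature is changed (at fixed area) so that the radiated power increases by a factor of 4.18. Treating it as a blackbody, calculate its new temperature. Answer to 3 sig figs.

T₂ ≈ 1.59×10³ K

P ∝ T⁴, so T₂/T₁ = (P₂/P₁)^(1/4) = (4.18)^(1/4) = 1.42986.
T₂ = 1115 × 1.42986 = 1.59×10³ K.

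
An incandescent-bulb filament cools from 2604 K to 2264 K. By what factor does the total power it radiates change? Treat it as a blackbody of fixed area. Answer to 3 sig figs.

P₂/P₁ ≈ 0.571

P ∝ T⁴, so P₂/P₁ = (T₂/T₁)⁴ = (2264/2604)⁴ = (0.869432)⁴ = 0.571.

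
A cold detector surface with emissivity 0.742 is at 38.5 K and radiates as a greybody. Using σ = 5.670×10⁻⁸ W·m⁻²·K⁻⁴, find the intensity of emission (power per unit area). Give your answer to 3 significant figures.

Stefan–Boltzmann: I = εσT⁴ = 0.742 × 5.670×10⁻⁸ × (38.5)⁴ = 0.0924 W/m².

I ≈ 0.0924 W/m²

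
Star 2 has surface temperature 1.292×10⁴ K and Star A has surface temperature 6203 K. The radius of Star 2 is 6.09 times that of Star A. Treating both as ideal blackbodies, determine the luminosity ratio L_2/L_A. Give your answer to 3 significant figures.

L_2/L_A ≈ 698

L ∝ R²T⁴, so L_2/L_A = (R_2/R_A)²(T_2/T_A)⁴ = (6.09)² × (1.292×10⁴/6203)⁴ = 37.0881 × 18.8210 = 698.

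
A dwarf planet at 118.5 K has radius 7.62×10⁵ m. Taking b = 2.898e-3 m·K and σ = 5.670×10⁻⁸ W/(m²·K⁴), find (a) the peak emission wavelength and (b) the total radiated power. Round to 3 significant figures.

(a) λ_max = b/T = 2.898×10⁻³/118.5 = 2.446×10⁻⁵ m = 24.5 μm.
Surface area A = 4πR² = 4π(7.62×10⁵ m)² = 7.29659×10¹² m².
(b) P = σAT⁴ = 5.670×10⁻⁸×7.29659×10¹²×(118.5)⁴ = 8.16×10¹³ W.

λ_max ≈ 24.5 μm; P ≈ 8.16×10¹³ W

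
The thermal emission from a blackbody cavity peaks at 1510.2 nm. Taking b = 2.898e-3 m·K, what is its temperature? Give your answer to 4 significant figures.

T ≈ 1919 K

Wien's law gives T = b/λ_max = (2.898×10⁻³ m·K)/(1.5102×10⁻⁶ m) = 1919 K.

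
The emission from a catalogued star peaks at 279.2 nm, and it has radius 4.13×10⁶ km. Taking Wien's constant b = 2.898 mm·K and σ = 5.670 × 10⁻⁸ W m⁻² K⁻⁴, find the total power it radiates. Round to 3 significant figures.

P ≈ 1.41×10²⁹ W

Wien's law: T = b/λ_max = 2.898×10⁻³/2.792×10⁻⁷ = 10379.7 K.
Surface area A = 4πR² = 4π(4.13×10⁹ m)² = 2.14343×10²⁰ m².
Then P = σAT⁴ = 5.670×10⁻⁸×2.14343×10²⁰×(10379.7)⁴ = 1.41×10²⁹ W.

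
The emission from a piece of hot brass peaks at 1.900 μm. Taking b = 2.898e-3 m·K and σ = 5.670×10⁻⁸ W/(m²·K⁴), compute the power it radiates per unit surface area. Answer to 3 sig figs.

Wien's law: T = b/λ_max = 2.898×10⁻³/1.900×10⁻⁶ = 1525.26 K.
Then I = σT⁴ = 5.670×10⁻⁸×(1525.26)⁴ = 3.07×10⁵ W/m².

I ≈ 3.07×10⁵ W/m²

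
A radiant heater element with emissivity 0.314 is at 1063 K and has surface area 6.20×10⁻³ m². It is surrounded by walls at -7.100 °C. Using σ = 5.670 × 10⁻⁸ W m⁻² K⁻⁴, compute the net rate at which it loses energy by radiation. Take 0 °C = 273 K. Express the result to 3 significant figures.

Net loss ≈ 140 W

Surroundings: T = -7.100 °C + 273 = 265.900 K.
Area A = 6.20×10⁻³ m².
Net radiated power P_net = εσA(T⁴ − T₀⁴) = 0.314×5.670×10⁻⁸×6.20×10⁻³×(1063⁴ − 265.900⁴).
T⁴ − T₀⁴ = 1.27683×10¹² − 4.99889×10⁹ = 1.27183×10¹² K⁴, so P_net = 140 W.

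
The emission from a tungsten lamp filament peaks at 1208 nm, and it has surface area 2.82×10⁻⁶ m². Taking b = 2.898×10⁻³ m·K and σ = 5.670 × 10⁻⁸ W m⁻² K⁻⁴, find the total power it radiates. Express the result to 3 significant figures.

P ≈ 5.30 W

Wien's law: T = b/λ_max = 2.898×10⁻³/1.208×10⁻⁶ = 2399.01 K.
Area A = 2.82×10⁻⁶ m².
Then P = σAT⁴ = 5.670×10⁻⁸×2.82×10⁻⁶×(2399.01)⁴ = 5.30 W.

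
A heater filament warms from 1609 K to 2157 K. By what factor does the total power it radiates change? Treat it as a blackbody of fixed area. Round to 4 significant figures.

P ∝ T⁴, so P₂/P₁ = (T₂/T₁)⁴ = (2157/1609)⁴ = (1.34058)⁴ = 3.230.

P₂/P₁ ≈ 3.230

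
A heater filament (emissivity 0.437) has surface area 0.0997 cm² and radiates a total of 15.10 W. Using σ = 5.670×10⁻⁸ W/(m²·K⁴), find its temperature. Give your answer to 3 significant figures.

T ≈ 2.80×10³ K

Area A = 0.0997 cm² = 9.97×10⁻⁶ m².
P = εσAT⁴ ⇒ T = (P/(εσA))^(1/4) = (15.10/(0.437×5.670×10⁻⁸×9.97×10⁻⁶))^(1/4) = 2.80×10³ K.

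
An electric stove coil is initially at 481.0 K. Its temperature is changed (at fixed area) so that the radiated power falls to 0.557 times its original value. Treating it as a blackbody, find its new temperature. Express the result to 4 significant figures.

T₂ ≈ 415.5 K

P ∝ T⁴, so T₂/T₁ = (P₂/P₁)^(1/4) = (0.557)^(1/4) = 0.863901.
T₂ = 481.0 × 0.863901 = 415.5 K.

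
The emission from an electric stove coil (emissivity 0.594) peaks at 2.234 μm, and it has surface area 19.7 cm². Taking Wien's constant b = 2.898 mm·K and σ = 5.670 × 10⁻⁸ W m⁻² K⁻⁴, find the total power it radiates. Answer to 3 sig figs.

Wien's law: T = b/λ_max = 2.898×10⁻³/2.234×10⁻⁶ = 1297.22 K.
Area A = 19.7 cm² = 1.97×10⁻³ m².
Then P = εσAT⁴ = 0.594×5.670×10⁻⁸×1.97×10⁻³×(1297.22)⁴ = 188 W.

P ≈ 188 W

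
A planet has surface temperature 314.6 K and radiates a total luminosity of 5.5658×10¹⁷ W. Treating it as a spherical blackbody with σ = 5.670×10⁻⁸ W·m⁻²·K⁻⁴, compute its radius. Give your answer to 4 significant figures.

L = 4πR²σT⁴ ⇒ R = √(L/(4πσT⁴)).
σT⁴ = 555.415 W/m², so R = √(5.5658×10¹⁷/(4π×555.415)) = 8.930×10⁶ m.

R ≈ 8.930×10⁶ m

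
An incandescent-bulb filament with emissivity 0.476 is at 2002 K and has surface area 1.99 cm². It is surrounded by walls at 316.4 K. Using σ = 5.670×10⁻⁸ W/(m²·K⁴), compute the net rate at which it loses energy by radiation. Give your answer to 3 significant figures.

Net loss ≈ 86.2 W

Area A = 1.99 cm² = 1.99×10⁻⁴ m².
Net radiated power P_net = εσA(T⁴ − T₀⁴) = 0.476×5.670×10⁻⁸×1.99×10⁻⁴×(2002⁴ − 316.4⁴).
T⁴ − T₀⁴ = 1.60641×10¹³ − 1.00218×10¹⁰ = 1.60541×10¹³ K⁴, so P_net = 86.2 W.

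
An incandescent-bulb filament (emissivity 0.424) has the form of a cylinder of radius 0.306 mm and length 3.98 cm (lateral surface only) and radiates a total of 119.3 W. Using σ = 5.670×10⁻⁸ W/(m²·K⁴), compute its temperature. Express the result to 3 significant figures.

Lateral area A = 2πrL = 2π×3.06×10⁻⁴×0.0398 = 7.65217×10⁻⁵ m².
P = εσAT⁴ ⇒ T = (P/(εσA))^(1/4) = (119.3/(0.424×5.670×10⁻⁸×7.65217×10⁻⁵))^(1/4) = 2.84×10³ K.

T ≈ 2.84×10³ K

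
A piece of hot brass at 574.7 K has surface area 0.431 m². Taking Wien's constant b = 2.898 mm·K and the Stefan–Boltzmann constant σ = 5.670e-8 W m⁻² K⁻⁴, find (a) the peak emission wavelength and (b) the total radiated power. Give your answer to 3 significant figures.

λ_max ≈ 5.04 μm; P ≈ 2.67×10³ W

(a) λ_max = b/T = 2.898×10⁻³/574.7 = 5.043×10⁻⁶ m = 5.04 μm.
Area A = 0.431 m².
(b) P = σAT⁴ = 5.670×10⁻⁸×0.431×(574.7)⁴ = 2.67×10³ W.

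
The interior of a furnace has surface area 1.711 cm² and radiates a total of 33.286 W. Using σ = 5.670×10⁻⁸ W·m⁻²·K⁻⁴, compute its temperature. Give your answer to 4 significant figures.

T ≈ 1361 K

Area A = 1.711 cm² = 1.711×10⁻⁴ m².
P = σAT⁴ ⇒ T = (P/(σA))^(1/4) = (33.286/(5.670×10⁻⁸×1.711×10⁻⁴))^(1/4) = 1361 K.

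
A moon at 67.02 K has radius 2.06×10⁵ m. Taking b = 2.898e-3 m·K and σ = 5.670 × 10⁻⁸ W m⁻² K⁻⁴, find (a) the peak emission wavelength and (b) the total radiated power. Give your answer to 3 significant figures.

λ_max ≈ 43.2 μm; P ≈ 6.10×10¹¹ W

(a) λ_max = b/T = 2.898×10⁻³/67.02 = 4.324×10⁻⁵ m = 43.2 μm.
Surface area A = 4πR² = 4π(2.06×10⁵ m)² = 5.33267×10¹¹ m².
(b) P = σAT⁴ = 5.670×10⁻⁸×5.33267×10¹¹×(67.02)⁴ = 6.10×10¹¹ W.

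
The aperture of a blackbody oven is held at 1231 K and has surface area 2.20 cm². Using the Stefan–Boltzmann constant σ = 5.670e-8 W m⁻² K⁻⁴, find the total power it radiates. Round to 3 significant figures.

P ≈ 28.6 W

Area A = 2.20 cm² = 2.20×10⁻⁴ m².
P = σAT⁴ = 5.670×10⁻⁸ × 2.20×10⁻⁴ × (1231)⁴ = 28.6 W.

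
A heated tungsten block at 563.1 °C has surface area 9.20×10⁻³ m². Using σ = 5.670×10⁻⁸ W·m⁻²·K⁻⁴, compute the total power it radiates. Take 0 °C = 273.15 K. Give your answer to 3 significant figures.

T = 563.1 °C + 273.15 = 836.25 K.
Area A = 9.20×10⁻³ m².
P = σAT⁴ = 5.670×10⁻⁸ × 9.20×10⁻³ × (836.25)⁴ = 255 W.

P ≈ 255 W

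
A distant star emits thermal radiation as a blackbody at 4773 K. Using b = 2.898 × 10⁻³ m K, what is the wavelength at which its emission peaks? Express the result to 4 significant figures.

Wien's displacement law: λ_max = b/T = (2.898×10⁻³ m·K)/(4773 K) = 6.0717×10⁻⁷ m.
That is 0.6072 μm, in the visible range.

λ_max ≈ 0.6072 μm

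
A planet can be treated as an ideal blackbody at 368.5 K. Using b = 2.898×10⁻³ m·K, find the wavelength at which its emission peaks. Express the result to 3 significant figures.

λ_max ≈ 7.86 μm

Wien's displacement law: λ_max = b/T = (2.898×10⁻³ m·K)/(368.5 K) = 7.864×10⁻⁶ m.
That is 7.86 μm, in the infrared range.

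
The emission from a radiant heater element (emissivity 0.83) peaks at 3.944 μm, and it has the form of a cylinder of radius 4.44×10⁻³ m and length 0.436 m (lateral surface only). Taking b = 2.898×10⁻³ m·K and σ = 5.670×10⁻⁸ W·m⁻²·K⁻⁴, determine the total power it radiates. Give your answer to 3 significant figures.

Wien's law: T = b/λ_max = 2.898×10⁻³/3.944×10⁻⁶ = 734.787 K.
Lateral area A = 2πrL = 2π×4.44×10⁻³×0.436 = 0.0121632 m².
Then P = εσAT⁴ = 0.83×5.670×10⁻⁸×0.0121632×(734.787)⁴ = 167 W.

P ≈ 167 W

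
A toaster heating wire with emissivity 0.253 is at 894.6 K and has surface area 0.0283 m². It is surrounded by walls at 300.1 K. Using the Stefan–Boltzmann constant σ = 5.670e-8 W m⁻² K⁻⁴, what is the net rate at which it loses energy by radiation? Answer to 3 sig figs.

Area A = 0.0283 m².
Net radiated power P_net = εσA(T⁴ − T₀⁴) = 0.253×5.670×10⁻⁸×0.0283×(894.6⁴ − 300.1⁴).
T⁴ − T₀⁴ = 6.40495×10¹¹ − 8.11081×10⁹ = 6.32384×10¹¹ K⁴, so P_net = 257 W.

Net loss ≈ 257 W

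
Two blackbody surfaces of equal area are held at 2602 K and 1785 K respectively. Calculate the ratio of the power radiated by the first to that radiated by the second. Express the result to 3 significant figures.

P₁/P₂ ≈ 4.52

With equal areas, P₁/P₂ = (T₁/T₂)⁴ = (2602/1785)⁴ = 4.52.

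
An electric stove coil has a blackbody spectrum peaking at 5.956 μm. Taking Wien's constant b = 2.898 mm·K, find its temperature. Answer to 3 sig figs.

Wien's law gives T = b/λ_max = (2.898×10⁻³ m·K)/(5.956×10⁻⁶ m) = 487 K.

T ≈ 487 K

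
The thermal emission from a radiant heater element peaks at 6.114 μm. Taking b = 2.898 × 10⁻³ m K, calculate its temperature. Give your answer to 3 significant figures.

Wien's law gives T = b/λ_max = (2.898×10⁻³ m·K)/(6.114×10⁻⁶ m) = 474 K.

T ≈ 474 K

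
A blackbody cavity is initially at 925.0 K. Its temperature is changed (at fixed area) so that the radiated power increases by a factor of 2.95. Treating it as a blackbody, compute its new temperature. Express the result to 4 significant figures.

P ∝ T⁴, so T₂/T₁ = (P₂/P₁)^(1/4) = (2.95)^(1/4) = 1.31056.
T₂ = 925.0 × 1.31056 = 1212 K.

T₂ ≈ 1212 K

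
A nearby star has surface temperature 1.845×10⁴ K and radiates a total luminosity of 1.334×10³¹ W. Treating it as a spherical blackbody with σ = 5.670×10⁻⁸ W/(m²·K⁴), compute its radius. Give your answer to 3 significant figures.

L = 4πR²σT⁴ ⇒ R = √(L/(4πσT⁴)).
σT⁴ = 6.57005×10⁹ W/m², so R = √(1.334×10³¹/(4π×6.57005×10⁹)) = 1.27×10¹⁰ m.

R ≈ 1.27×10¹⁰ m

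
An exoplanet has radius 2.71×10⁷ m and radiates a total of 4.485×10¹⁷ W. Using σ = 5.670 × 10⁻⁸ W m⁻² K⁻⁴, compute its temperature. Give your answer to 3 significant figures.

T ≈ 171 K

Surface area A = 4πR² = 4π(2.71×10⁷ m)² = 9.22887×10¹⁵ m².
P = σAT⁴ ⇒ T = (P/(σA))^(1/4) = (4.485×10¹⁷/(5.670×10⁻⁸×9.22887×10¹⁵))^(1/4) = 171 K.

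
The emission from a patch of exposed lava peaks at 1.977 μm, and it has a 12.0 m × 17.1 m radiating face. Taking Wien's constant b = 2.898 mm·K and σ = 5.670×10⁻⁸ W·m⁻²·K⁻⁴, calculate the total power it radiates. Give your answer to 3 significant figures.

Wien's law: T = b/λ_max = 2.898×10⁻³/1.977×10⁻⁶ = 1465.86 K.
Area A = 12.0 × 17.1 = 205.2 m².
Then P = σAT⁴ = 5.670×10⁻⁸×205.2×(1465.86)⁴ = 5.37×10⁷ W.

P ≈ 5.37×10⁷ W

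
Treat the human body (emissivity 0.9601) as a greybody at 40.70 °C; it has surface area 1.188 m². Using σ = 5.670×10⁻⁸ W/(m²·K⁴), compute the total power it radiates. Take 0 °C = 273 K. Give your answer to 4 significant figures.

T = 40.70 °C + 273 = 313.70 K.
Area A = 1.188 m².
P = εσAT⁴ = 0.9601 × 5.670×10⁻⁸ × 1.188 × (313.70)⁴ = 626.3 W.

P ≈ 626.3 W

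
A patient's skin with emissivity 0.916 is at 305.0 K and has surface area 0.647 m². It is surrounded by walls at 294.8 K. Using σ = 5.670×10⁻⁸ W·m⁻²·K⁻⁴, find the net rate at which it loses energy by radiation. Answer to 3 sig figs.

Area A = 0.647 m².
Net radiated power P_net = εσA(T⁴ − T₀⁴) = 0.916×5.670×10⁻⁸×0.647×(305.0⁴ − 294.8⁴).
T⁴ − T₀⁴ = 8.65365×10⁹ − 7.55283×10⁹ = 1.10082×10⁹ K⁴, so P_net = 37.0 W.

Net loss ≈ 37.0 W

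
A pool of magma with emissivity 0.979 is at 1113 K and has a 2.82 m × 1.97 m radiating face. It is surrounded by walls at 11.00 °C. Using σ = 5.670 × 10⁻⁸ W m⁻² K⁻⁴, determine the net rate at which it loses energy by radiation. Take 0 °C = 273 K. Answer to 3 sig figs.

Surroundings: T = 11.00 °C + 273 = 284.00 K.
Area A = 2.82 × 1.97 = 5.5554 m².
Net radiated power P_net = εσA(T⁴ − T₀⁴) = 0.979×5.670×10⁻⁸×5.5554×(1113⁴ − 284.00⁴).
T⁴ − T₀⁴ = 1.53455×10¹² − 6.50539×10⁹ = 1.52804×10¹² K⁴, so P_net = 4.71×10⁵ W.

Net loss ≈ 4.71×10⁵ W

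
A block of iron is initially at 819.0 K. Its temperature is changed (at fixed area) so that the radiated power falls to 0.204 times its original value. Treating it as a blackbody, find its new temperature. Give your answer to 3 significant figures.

T₂ ≈ 550 K

P ∝ T⁴, so T₂/T₁ = (P₂/P₁)^(1/4) = (0.204)^(1/4) = 0.672059.
T₂ = 819.0 × 0.672059 = 550 K.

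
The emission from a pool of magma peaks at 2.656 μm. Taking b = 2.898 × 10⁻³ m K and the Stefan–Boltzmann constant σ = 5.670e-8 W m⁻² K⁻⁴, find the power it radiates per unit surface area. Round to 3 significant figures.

Wien's law: T = b/λ_max = 2.898×10⁻³/2.656×10⁻⁶ = 1091.11 K.
Then I = σT⁴ = 5.670×10⁻⁸×(1091.11)⁴ = 8.04×10⁴ W/m².

I ≈ 8.04×10⁴ W/m²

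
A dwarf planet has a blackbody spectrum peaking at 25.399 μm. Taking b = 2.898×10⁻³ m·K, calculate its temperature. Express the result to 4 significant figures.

Wien's law gives T = b/λ_max = (2.898×10⁻³ m·K)/(2.5399×10⁻⁵ m) = 114.1 K.

T ≈ 114.1 K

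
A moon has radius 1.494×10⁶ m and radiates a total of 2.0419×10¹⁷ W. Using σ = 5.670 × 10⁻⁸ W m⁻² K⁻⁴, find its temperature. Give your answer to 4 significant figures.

Surface area A = 4πR² = 4π(1.494×10⁶ m)² = 2.80486×10¹³ m².
P = σAT⁴ ⇒ T = (P/(σA))^(1/4) = (2.0419×10¹⁷/(5.670×10⁻⁸×2.80486×10¹³))^(1/4) = 598.6 K.

T ≈ 598.6 K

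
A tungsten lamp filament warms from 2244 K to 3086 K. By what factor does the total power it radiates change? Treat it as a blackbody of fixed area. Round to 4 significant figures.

P₂/P₁ ≈ 3.577

P ∝ T⁴, so P₂/P₁ = (T₂/T₁)⁴ = (3086/2244)⁴ = (1.37522)⁴ = 3.577.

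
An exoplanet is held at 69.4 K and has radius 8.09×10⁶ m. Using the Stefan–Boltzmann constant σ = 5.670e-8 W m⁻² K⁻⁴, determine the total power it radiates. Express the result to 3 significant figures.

Surface area A = 4πR² = 4π(8.09×10⁶ m)² = 8.22445×10¹⁴ m².
P = σAT⁴ = 5.670×10⁻⁸ × 8.22445×10¹⁴ × (69.4)⁴ = 1.08×10¹⁵ W.

P ≈ 1.08×10¹⁵ W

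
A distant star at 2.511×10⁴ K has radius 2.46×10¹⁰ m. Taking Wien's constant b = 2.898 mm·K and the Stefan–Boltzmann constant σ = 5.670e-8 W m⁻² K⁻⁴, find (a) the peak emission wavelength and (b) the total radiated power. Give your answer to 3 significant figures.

(a) λ_max = b/T = 2.898×10⁻³/2.511×10⁴ = 1.154×10⁻⁷ m = 115 nm.
Surface area A = 4πR² = 4π(2.46×10¹⁰ m)² = 7.60466×10²¹ m².
(b) P = σAT⁴ = 5.670×10⁻⁸×7.60466×10²¹×(2.511×10⁴)⁴ = 1.71×10³² W.

λ_max ≈ 115 nm; P ≈ 1.71×10³² W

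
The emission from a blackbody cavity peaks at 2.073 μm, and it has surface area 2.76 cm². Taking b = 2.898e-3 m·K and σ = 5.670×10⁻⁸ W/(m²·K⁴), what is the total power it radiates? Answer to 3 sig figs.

P ≈ 59.8 W

Wien's law: T = b/λ_max = 2.898×10⁻³/2.073×10⁻⁶ = 1397.97 K.
Area A = 2.76 cm² = 2.76×10⁻⁴ m².
Then P = σAT⁴ = 5.670×10⁻⁸×2.76×10⁻⁴×(1397.97)⁴ = 59.8 W.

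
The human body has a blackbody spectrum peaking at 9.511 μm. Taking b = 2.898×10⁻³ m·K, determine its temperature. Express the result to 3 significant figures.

Wien's law gives T = b/λ_max = (2.898×10⁻³ m·K)/(9.511×10⁻⁶ m) = 305 K.

T ≈ 305 K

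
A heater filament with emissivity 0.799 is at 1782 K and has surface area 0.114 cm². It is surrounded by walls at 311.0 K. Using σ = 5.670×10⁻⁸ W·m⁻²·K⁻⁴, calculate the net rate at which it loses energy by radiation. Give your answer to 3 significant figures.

Area A = 0.114 cm² = 1.14×10⁻⁵ m².
Net radiated power P_net = εσA(T⁴ − T₀⁴) = 0.799×5.670×10⁻⁸×1.14×10⁻⁵×(1782⁴ − 311.0⁴).
T⁴ − T₀⁴ = 1.00840×10¹³ − 9.35495×10⁹ = 1.00746×10¹³ K⁴, so P_net = 5.20 W.

Net loss ≈ 5.20 W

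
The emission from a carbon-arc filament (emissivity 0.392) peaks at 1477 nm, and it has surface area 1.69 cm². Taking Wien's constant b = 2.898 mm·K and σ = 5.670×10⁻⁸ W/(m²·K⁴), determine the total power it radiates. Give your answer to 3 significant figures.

P ≈ 55.7 W

Wien's law: T = b/λ_max = 2.898×10⁻³/1.477×10⁻⁶ = 1962.09 K.
Area A = 1.69 cm² = 1.69×10⁻⁴ m².
Then P = εσAT⁴ = 0.392×5.670×10⁻⁸×1.69×10⁻⁴×(1962.09)⁴ = 55.7 W.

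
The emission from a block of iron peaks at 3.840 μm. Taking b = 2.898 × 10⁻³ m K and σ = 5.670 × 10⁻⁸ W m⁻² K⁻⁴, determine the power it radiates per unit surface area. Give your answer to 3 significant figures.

Wien's law: T = b/λ_max = 2.898×10⁻³/3.840×10⁻⁶ = 754.688 K.
Then I = σT⁴ = 5.670×10⁻⁸×(754.688)⁴ = 1.84×10⁴ W/m².

I ≈ 1.84×10⁴ W/m²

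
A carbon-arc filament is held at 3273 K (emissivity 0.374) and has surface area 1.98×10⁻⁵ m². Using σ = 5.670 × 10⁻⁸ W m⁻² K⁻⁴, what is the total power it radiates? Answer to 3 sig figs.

P ≈ 48.2 W

Area A = 1.98×10⁻⁵ m².
P = εσAT⁴ = 0.374 × 5.670×10⁻⁸ × 1.98×10⁻⁵ × (3273)⁴ = 48.2 W.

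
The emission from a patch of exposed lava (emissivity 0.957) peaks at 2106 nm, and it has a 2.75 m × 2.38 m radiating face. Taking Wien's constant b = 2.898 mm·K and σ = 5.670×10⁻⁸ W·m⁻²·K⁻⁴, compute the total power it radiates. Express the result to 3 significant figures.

P ≈ 1.27×10⁶ W

Wien's law: T = b/λ_max = 2.898×10⁻³/2.106×10⁻⁶ = 1376.07 K.
Area A = 2.75 × 2.38 = 6.545 m².
Then P = εσAT⁴ = 0.957×5.670×10⁻⁸×6.545×(1376.07)⁴ = 1.27×10⁶ W.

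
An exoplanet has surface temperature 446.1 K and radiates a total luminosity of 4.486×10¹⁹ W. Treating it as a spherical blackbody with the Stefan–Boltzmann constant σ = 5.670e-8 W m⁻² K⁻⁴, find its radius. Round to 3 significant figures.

R ≈ 3.99×10⁷ m

L = 4πR²σT⁴ ⇒ R = √(L/(4πσT⁴)).
σT⁴ = 2245.49 W/m², so R = √(4.486×10¹⁹/(4π×2245.49)) = 3.99×10⁷ m.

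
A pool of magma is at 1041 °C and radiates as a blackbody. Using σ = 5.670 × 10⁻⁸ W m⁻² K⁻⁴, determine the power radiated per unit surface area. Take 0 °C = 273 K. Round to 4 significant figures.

I ≈ 1.690×10⁵ W/m²

T = 1041 °C + 273 = 1314 K.
Stefan–Boltzmann: I = σT⁴ = 5.670×10⁻⁸ × (1314)⁴ = 1.690×10⁵ W/m².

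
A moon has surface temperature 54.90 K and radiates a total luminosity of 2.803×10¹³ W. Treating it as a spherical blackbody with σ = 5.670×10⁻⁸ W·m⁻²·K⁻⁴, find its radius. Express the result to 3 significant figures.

R ≈ 2.08×10⁶ m

L = 4πR²σT⁴ ⇒ R = √(L/(4πσT⁴)).
σT⁴ = 0.515077 W/m², so R = √(2.803×10¹³/(4π×0.515077)) = 2.08×10⁶ m.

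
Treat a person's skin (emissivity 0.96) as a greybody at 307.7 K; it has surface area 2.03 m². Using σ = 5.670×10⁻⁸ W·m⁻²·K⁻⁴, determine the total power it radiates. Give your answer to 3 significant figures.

Area A = 2.03 m².
P = εσAT⁴ = 0.96 × 5.670×10⁻⁸ × 2.03 × (307.7)⁴ = 991 W.

P ≈ 991 W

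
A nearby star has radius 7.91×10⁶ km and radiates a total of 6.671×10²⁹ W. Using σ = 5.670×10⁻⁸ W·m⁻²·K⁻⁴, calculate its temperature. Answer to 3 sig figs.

T ≈ 1.11×10⁴ K

Surface area A = 4πR² = 4π(7.91×10⁹ m)² = 7.86254×10²⁰ m².
P = σAT⁴ ⇒ T = (P/(σA))^(1/4) = (6.671×10²⁹/(5.670×10⁻⁸×7.86254×10²⁰))^(1/4) = 1.11×10⁴ K.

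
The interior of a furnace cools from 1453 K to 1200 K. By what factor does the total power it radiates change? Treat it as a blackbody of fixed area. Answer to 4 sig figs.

P ∝ T⁴, so P₂/P₁ = (T₂/T₁)⁴ = (1200/1453)⁴ = (0.825877)⁴ = 0.4652.

P₂/P₁ ≈ 0.4652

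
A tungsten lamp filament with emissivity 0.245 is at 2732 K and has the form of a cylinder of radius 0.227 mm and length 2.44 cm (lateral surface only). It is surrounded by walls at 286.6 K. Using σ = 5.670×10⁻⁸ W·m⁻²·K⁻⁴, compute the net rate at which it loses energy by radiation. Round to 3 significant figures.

Lateral area A = 2πrL = 2π×2.27×10⁻⁴×0.0244 = 3.48013×10⁻⁵ m².
Net radiated power P_net = εσA(T⁴ − T₀⁴) = 0.245×5.670×10⁻⁸×3.48013×10⁻⁵×(2732⁴ − 286.6⁴).
T⁴ − T₀⁴ = 5.57087×10¹³ − 6.74691×10⁹ = 5.57020×10¹³ K⁴, so P_net = 26.9 W.

Net loss ≈ 26.9 W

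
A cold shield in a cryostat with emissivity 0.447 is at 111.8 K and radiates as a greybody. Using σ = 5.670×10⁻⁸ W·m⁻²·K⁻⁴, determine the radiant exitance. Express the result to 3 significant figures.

I ≈ 3.96 W/m²

Stefan–Boltzmann: I = εσT⁴ = 0.447 × 5.670×10⁻⁸ × (111.8)⁴ = 3.96 W/m².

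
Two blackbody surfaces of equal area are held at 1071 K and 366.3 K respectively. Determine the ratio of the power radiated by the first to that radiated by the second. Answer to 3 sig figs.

With equal areas, P₁/P₂ = (T₁/T₂)⁴ = (1071/366.3)⁴ = 73.1.

P₁/P₂ ≈ 73.1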